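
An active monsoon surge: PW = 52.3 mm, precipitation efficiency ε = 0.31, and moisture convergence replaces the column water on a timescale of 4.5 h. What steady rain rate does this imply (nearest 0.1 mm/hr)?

Each overturning extracts ε × PW = 0.31 × 52.3 = 16.213 mm.
Rate = ε·PW / τ = 16.213 / 4.5 h = 3.6 mm/hr.

R ≈ 3.6 mm/hr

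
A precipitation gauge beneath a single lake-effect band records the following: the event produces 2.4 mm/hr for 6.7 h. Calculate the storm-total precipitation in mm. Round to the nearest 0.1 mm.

Total = Σ Rᵢ Δtᵢ = 2.4 × 6.7
      = 16.08 = 16.1 mm.

total ≈ 16.1 mm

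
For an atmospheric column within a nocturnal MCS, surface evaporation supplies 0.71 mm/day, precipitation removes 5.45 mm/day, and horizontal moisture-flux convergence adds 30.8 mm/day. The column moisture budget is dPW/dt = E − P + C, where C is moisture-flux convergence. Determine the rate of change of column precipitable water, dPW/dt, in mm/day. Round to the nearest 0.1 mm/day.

dPW/dt ≈ 26.1 mm/day

dPW/dt = E − P + C = 0.71 − 5.45 + (30.8) = 26.1 mm/day.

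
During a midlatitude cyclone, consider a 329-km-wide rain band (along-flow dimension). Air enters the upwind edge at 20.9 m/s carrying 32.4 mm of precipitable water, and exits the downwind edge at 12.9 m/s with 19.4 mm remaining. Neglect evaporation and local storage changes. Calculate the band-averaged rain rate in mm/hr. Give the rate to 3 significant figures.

Column moisture flux per unit crosswind length is F = V × PW.
Inflow: F_in = 20.9 × 32.4 = 677.16 mm·m/s
Outflow: F_out = 12.9 × 19.4 = 250.26 mm·m/s
Steady-state rate R = (F_in − F_out)/L = (677.16 − 250.26) / 329000 m = 1.298e-03 mm/s.
R = 1.298e-03 × 3600 = 4.67 mm/hr.

R ≈ 4.67 mm/hr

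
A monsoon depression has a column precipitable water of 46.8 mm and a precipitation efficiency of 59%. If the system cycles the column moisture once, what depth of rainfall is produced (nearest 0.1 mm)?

rainfall ≈ 27.6 mm

Rainfall = ε × PW = 0.59 × 46.8 = 27.6 mm.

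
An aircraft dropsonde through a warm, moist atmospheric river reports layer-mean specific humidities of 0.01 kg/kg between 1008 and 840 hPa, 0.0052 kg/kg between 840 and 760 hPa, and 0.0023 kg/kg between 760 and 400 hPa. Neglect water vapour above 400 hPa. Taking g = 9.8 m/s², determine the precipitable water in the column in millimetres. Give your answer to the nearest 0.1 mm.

PW ≈ 29.8 mm

Precipitable water is the column-integrated vapour mass per unit area: PW = (1/g) Σ q̄ Δp, with q in kg/kg and Δp in Pa (1 kg/m² of water = 1 mm).
Layer 1008–840 hPa: Δp = 168 hPa = 16800 Pa, q̄ = 0.01 kg/kg → 0.01 × 16800 / 9.8 = 17.14 mm
Layer 840–760 hPa: Δp = 80 hPa = 8000 Pa, q̄ = 0.0052 kg/kg → 0.0052 × 8000 / 9.8 = 4.24 mm
Layer 760–400 hPa: Δp = 360 hPa = 36000 Pa, q̄ = 0.0023 kg/kg → 0.0023 × 36000 / 9.8 = 8.45 mm
PW = 17.14 + 4.24 + 8.45 = 29.83 ≈ 29.8 mm.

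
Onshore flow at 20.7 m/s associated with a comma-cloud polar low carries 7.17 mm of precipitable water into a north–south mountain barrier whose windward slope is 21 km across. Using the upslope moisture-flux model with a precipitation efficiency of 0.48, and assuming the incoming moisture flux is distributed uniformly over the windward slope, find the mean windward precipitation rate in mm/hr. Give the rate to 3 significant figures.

Incoming column moisture flux per unit ridge length: F = V × PW = 20.7 × 7.17 = 148.419 mm·m/s.
Spread over the 21 km slope with efficiency ε = 0.48: R = ε·F/W = 0.48 × 148.419 / 21000 m = 3.392e-03 mm/s.
R = 3.392e-03 × 3600 = 12.2 mm/hr.

R ≈ 12.2 mm/hr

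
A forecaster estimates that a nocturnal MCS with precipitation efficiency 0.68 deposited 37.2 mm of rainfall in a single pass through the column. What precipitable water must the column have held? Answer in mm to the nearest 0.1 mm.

PW = rainfall / ε = 37.2 / 0.68 = 54.7 mm.

PW ≈ 54.7 mm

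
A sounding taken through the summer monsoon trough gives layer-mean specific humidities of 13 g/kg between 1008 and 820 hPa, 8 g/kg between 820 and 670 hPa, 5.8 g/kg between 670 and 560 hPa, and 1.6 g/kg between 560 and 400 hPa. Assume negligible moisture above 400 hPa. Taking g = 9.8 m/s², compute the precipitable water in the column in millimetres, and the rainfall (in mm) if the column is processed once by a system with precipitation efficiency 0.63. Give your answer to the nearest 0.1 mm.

Precipitable water is the column-integrated vapour mass per unit area: PW = (1/g) Σ q̄ Δp, with q in kg/kg and Δp in Pa (1 kg/m² of water = 1 mm).
Layer 1008–820 hPa: Δp = 188 hPa = 18800 Pa, q̄ = 0.013 kg/kg → 0.013 × 18800 / 9.8 = 24.94 mm
Layer 820–670 hPa: Δp = 150 hPa = 15000 Pa, q̄ = 0.008 kg/kg → 0.008 × 15000 / 9.8 = 12.24 mm
Layer 670–560 hPa: Δp = 110 hPa = 11000 Pa, q̄ = 0.0058 kg/kg → 0.0058 × 11000 / 9.8 = 6.51 mm
Layer 560–400 hPa: Δp = 160 hPa = 16000 Pa, q̄ = 0.0016 kg/kg → 0.0016 × 16000 / 9.8 = 2.61 mm
PW = 24.94 + 12.24 + 6.51 + 2.61 = 46.30 ≈ 46.3 mm.
Rainfall = ε × PW = 0.63 × 46.3 = 29.2 mm.

PW ≈ 46.3 mm; rainfall ≈ 29.2 mm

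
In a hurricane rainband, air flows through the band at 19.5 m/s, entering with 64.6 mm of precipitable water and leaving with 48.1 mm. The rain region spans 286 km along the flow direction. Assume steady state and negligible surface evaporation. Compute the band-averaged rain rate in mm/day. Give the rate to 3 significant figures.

Column moisture flux per unit crosswind length is F = V × PW.
Inflow: F_in = 19.5 × 64.6 = 1259.7 mm·m/s
Outflow: F_out = 19.5 × 48.1 = 937.95 mm·m/s
Steady-state rate R = (F_in − F_out)/L = (1259.7 − 937.95) / 286000 m = 1.125e-03 mm/s.
R = 1.125e-03 × 3600 × 24 = 97.2 mm/day.

R ≈ 97.2 mm/day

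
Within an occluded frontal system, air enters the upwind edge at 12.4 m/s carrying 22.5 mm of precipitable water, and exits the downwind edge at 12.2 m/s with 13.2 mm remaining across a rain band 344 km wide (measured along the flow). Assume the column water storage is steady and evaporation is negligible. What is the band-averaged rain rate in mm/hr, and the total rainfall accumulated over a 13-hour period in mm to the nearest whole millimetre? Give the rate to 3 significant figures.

Column moisture flux per unit crosswind length is F = V × PW.
Inflow: F_in = 12.4 × 22.5 = 279 mm·m/s
Outflow: F_out = 12.2 × 13.2 = 161.04 mm·m/s
Steady-state rate R = (F_in − F_out)/L = (279 − 161.04) / 344000 m = 3.429e-04 mm/s.
R = 3.429e-04 × 3600 = 1.23 mm/hr.
Over 13 h: total = 1.23 × 13 = 15.99 ≈ 16 mm.

R ≈ 1.23 mm/hr; total ≈ 16 mm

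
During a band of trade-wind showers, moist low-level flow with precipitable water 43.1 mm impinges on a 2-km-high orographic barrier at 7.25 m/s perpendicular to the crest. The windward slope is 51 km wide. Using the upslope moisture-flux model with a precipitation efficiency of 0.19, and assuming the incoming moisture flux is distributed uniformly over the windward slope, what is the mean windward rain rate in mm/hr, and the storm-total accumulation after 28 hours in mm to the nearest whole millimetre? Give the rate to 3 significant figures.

Incoming column moisture flux per unit ridge length: F = V × PW = 7.25 × 43.1 = 312.475 mm·m/s.
Spread over the 51 km slope with efficiency ε = 0.19: R = ε·F/W = 0.19 × 312.475 / 51000 m = 1.164e-03 mm/s.
R = 1.164e-03 × 3600 = 4.19 mm/hr.
Over 28 h: total = 4.19 × 28 = 117.32 ≈ 117 mm.

R ≈ 4.19 mm/hr; total ≈ 117 mm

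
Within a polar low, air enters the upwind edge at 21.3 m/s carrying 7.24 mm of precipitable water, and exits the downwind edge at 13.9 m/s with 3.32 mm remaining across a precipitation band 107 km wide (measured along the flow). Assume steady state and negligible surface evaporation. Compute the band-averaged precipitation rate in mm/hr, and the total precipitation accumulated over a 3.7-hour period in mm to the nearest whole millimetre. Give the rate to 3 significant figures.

R ≈ 3.64 mm/hr; total ≈ 13 mm

Column moisture flux per unit crosswind length is F = V × PW.
Inflow: F_in = 21.3 × 7.24 = 154.212 mm·m/s
Outflow: F_out = 13.9 × 3.32 = 46.148 mm·m/s
Steady-state rate R = (F_in − F_out)/L = (154.212 − 46.148) / 107000 m = 1.010e-03 mm/s.
R = 1.010e-03 × 3600 = 3.64 mm/hr.
Over 3.7 h: total = 3.64 × 3.7 = 13.468 ≈ 13 mm.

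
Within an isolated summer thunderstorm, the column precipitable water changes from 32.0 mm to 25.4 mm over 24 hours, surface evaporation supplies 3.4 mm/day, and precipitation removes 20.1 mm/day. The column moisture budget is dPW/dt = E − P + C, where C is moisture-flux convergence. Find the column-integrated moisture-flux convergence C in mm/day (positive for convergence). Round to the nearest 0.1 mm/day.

C ≈ 10.1 mm/day

dPW/dt = (25.4 − 32.0) mm / (24/24 day) = -6.600 mm/day.
C = dPW/dt − E + P = (-6.600) − 3.4 + 20.1 = 10.1 mm/day.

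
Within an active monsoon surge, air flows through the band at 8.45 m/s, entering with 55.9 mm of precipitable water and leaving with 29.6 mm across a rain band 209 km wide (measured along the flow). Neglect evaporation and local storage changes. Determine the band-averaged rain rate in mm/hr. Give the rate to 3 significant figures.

R ≈ 3.83 mm/hr

Column moisture flux per unit crosswind length is F = V × PW.
Inflow: F_in = 8.45 × 55.9 = 472.355 mm·m/s
Outflow: F_out = 8.45 × 29.6 = 250.12 mm·m/s
Steady-state rate R = (F_in − F_out)/L = (472.355 − 250.12) / 209000 m = 1.063e-03 mm/s.
R = 1.063e-03 × 3600 = 3.83 mm/hr.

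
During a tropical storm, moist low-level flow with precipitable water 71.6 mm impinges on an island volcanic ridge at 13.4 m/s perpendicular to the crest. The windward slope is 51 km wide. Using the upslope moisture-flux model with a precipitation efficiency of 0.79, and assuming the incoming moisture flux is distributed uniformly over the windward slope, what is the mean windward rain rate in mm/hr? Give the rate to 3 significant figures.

Incoming column moisture flux per unit ridge length: F = V × PW = 13.4 × 71.6 = 959.44 mm·m/s.
Spread over the 51 km slope with efficiency ε = 0.79: R = ε·F/W = 0.79 × 959.44 / 51000 m = 1.486e-02 mm/s.
R = 1.486e-02 × 3600 = 53.5 mm/hr.

R ≈ 53.5 mm/hr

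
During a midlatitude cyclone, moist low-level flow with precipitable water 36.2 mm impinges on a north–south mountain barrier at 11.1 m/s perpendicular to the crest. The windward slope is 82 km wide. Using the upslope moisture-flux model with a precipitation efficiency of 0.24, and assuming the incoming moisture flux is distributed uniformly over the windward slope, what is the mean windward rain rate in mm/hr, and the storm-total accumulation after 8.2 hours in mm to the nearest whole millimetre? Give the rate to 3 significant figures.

R ≈ 4.23 mm/hr; total ≈ 35 mm

Incoming column moisture flux per unit ridge length: F = V × PW = 11.1 × 36.2 = 401.82 mm·m/s.
Spread over the 82 km slope with efficiency ε = 0.24: R = ε·F/W = 0.24 × 401.82 / 82000 m = 1.176e-03 mm/s.
R = 1.176e-03 × 3600 = 4.23 mm/hr.
Over 8.2 h: total = 4.23 × 8.2 = 34.686 ≈ 35 mm.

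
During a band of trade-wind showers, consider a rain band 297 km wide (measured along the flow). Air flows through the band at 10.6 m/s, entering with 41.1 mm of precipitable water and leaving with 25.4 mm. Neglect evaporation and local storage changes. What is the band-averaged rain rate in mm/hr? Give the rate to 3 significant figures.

R ≈ 2.02 mm/hr

Column moisture flux per unit crosswind length is F = V × PW.
Inflow: F_in = 10.6 × 41.1 = 435.66 mm·m/s
Outflow: F_out = 10.6 × 25.4 = 269.24 mm·m/s
Steady-state rate R = (F_in − F_out)/L = (435.66 − 269.24) / 297000 m = 5.603e-04 mm/s.
R = 5.603e-04 × 3600 = 2.02 mm/hr.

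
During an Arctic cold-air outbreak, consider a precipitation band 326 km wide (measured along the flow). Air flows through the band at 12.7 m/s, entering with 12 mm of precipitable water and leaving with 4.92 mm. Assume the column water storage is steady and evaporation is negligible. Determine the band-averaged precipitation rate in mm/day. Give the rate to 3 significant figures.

Column moisture flux per unit crosswind length is F = V × PW.
Inflow: F_in = 12.7 × 12 = 152.4 mm·m/s
Outflow: F_out = 12.7 × 4.92 = 62.484 mm·m/s
Steady-state rate R = (F_in − F_out)/L = (152.4 − 62.484) / 326000 m = 2.758e-04 mm/s.
R = 2.758e-04 × 3600 × 24 = 23.8 mm/day.

R ≈ 23.8 mm/day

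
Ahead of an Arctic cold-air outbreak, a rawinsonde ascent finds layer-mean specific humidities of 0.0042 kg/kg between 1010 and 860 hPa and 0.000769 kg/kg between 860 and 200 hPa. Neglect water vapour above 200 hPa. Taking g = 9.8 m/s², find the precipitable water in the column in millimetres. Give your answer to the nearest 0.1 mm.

Precipitable water is the column-integrated vapour mass per unit area: PW = (1/g) Σ q̄ Δp, with q in kg/kg and Δp in Pa (1 kg/m² of water = 1 mm).
Layer 1010–860 hPa: Δp = 150 hPa = 15000 Pa, q̄ = 0.0042 kg/kg → 0.0042 × 15000 / 9.8 = 6.43 mm
Layer 860–200 hPa: Δp = 660 hPa = 66000 Pa, q̄ = 0.000769 kg/kg → 0.000769 × 66000 / 9.8 = 5.18 mm
PW = 6.43 + 5.18 = 11.61 ≈ 11.6 mm.

PW ≈ 11.6 mm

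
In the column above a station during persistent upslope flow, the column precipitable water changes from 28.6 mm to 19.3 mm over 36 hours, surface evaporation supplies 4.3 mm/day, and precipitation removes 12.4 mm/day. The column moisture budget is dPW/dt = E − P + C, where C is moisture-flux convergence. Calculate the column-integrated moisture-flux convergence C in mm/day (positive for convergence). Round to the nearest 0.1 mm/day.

C ≈ 1.9 mm/day

dPW/dt = (19.3 − 28.6) mm / (36/24 day) = -6.200 mm/day.
C = dPW/dt − E + P = (-6.200) − 4.3 + 12.4 = 1.9 mm/day.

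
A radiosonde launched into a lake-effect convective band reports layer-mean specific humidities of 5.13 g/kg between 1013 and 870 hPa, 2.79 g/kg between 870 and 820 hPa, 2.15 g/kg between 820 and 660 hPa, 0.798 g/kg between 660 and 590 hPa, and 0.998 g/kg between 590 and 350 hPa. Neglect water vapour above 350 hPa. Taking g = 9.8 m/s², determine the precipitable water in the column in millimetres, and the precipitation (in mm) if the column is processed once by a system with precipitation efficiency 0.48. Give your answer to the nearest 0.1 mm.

PW ≈ 15.4 mm; precipitation ≈ 7.4 mm

Precipitable water is the column-integrated vapour mass per unit area: PW = (1/g) Σ q̄ Δp, with q in kg/kg and Δp in Pa (1 kg/m² of water = 1 mm).
Layer 1013–870 hPa: Δp = 143 hPa = 14300 Pa, q̄ = 0.00513 kg/kg → 0.00513 × 14300 / 9.8 = 7.49 mm
Layer 870–820 hPa: Δp = 50 hPa = 5000 Pa, q̄ = 0.00279 kg/kg → 0.00279 × 5000 / 9.8 = 1.42 mm
Layer 820–660 hPa: Δp = 160 hPa = 16000 Pa, q̄ = 0.00215 kg/kg → 0.00215 × 16000 / 9.8 = 3.51 mm
Layer 660–590 hPa: Δp = 70 hPa = 7000 Pa, q̄ = 0.000798 kg/kg → 0.000798 × 7000 / 9.8 = 0.57 mm
Layer 590–350 hPa: Δp = 240 hPa = 24000 Pa, q̄ = 0.000998 kg/kg → 0.000998 × 24000 / 9.8 = 2.44 mm
PW = 7.49 + 1.42 + 3.51 + 0.57 + 2.44 = 15.43 ≈ 15.4 mm.
Precipitation = ε × PW = 0.48 × 15.4 = 7.4 mm.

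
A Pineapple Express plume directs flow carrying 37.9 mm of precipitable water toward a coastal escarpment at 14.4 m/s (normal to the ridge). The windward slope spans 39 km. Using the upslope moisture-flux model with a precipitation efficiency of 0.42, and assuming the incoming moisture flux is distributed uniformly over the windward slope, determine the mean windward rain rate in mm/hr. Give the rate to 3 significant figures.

R ≈ 21.2 mm/hr

Incoming column moisture flux per unit ridge length: F = V × PW = 14.4 × 37.9 = 545.76 mm·m/s.
Spread over the 39 km slope with efficiency ε = 0.42: R = ε·F/W = 0.42 × 545.76 / 39000 m = 5.877e-03 mm/s.
R = 5.877e-03 × 3600 = 21.2 mm/hr.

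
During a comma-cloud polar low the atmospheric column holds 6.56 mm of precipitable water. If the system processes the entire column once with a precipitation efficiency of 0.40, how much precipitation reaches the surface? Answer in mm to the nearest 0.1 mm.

Precipitation = ε × PW = 0.40 × 6.56 = 2.6 mm.

precipitation ≈ 2.6 mm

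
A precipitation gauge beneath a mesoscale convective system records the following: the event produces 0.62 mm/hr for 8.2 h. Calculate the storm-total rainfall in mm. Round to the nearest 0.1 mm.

total ≈ 5.1 mm

Total = Σ Rᵢ Δtᵢ = 0.62 × 8.2
      = 5.084 = 5.1 mm.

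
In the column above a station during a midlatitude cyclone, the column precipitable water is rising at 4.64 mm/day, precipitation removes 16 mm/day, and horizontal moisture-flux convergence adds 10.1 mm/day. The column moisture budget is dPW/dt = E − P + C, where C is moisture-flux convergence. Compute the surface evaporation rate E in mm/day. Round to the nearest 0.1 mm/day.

E ≈ 10.5 mm/day

dPW/dt = +4.64 mm/day.
E = dPW/dt + P − C = (+4.64) + 16 − (10.1) = 10.5 mm/day.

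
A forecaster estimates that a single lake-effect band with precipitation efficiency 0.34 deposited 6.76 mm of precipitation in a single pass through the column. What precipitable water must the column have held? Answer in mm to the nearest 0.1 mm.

PW = precipitation / ε = 6.76 / 0.34 = 19.9 mm.

PW ≈ 19.9 mm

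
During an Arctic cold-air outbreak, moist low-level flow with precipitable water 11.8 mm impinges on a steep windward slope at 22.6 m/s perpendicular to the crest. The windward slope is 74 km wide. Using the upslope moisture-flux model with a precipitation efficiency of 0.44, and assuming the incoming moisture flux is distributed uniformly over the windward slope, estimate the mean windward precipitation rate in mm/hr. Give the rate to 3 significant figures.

R ≈ 5.71 mm/hr

Incoming column moisture flux per unit ridge length: F = V × PW = 22.6 × 11.8 = 266.68 mm·m/s.
Spread over the 74 km slope with efficiency ε = 0.44: R = ε·F/W = 0.44 × 266.68 / 74000 m = 1.586e-03 mm/s.
R = 1.586e-03 × 3600 = 5.71 mm/hr.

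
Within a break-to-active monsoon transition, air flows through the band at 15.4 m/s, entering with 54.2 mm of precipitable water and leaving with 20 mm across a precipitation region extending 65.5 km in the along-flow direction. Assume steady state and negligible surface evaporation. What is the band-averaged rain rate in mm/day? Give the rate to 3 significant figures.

Column moisture flux per unit crosswind length is F = V × PW.
Inflow: F_in = 15.4 × 54.2 = 834.68 mm·m/s
Outflow: F_out = 15.4 × 20 = 308 mm·m/s
Steady-state rate R = (F_in − F_out)/L = (834.68 − 308) / 65500 m = 8.041e-03 mm/s.
R = 8.041e-03 × 3600 × 24 = 695 mm/day.

R ≈ 695 mm/day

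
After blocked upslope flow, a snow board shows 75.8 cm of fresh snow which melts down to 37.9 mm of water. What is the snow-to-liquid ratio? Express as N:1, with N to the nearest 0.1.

ratio ≈ 20.0

Ratio = snow depth / SWE = 758 mm / 37.9 mm = 20.0, i.e. 20.0:1.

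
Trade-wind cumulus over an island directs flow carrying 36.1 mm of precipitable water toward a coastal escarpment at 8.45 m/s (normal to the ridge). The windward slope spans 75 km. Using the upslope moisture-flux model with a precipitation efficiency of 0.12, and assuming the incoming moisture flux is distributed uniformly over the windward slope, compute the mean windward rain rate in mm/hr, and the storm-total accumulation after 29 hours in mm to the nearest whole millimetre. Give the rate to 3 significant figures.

Incoming column moisture flux per unit ridge length: F = V × PW = 8.45 × 36.1 = 305.045 mm·m/s.
Spread over the 75 km slope with efficiency ε = 0.12: R = ε·F/W = 0.12 × 305.045 / 75000 m = 4.881e-04 mm/s.
R = 4.881e-04 × 3600 = 1.76 mm/hr.
Over 29 h: total = 1.76 × 29 = 51.04 ≈ 51 mm.

R ≈ 1.76 mm/hr; total ≈ 51 mm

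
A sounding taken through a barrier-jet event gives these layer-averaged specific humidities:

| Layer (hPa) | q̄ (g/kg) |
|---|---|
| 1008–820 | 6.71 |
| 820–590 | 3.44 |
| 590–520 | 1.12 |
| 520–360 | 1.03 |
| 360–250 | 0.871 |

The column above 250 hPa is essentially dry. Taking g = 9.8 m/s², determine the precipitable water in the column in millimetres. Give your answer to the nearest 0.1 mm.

PW ≈ 24.4 mm

Precipitable water is the column-integrated vapour mass per unit area: PW = (1/g) Σ q̄ Δp, with q in kg/kg and Δp in Pa (1 kg/m² of water = 1 mm).
Layer 1008–820 hPa: Δp = 188 hPa = 18800 Pa, q̄ = 0.00671 kg/kg → 0.00671 × 18800 / 9.8 = 12.87 mm
Layer 820–590 hPa: Δp = 230 hPa = 23000 Pa, q̄ = 0.00344 kg/kg → 0.00344 × 23000 / 9.8 = 8.07 mm
Layer 590–520 hPa: Δp = 70 hPa = 7000 Pa, q̄ = 0.00112 kg/kg → 0.00112 × 7000 / 9.8 = 0.80 mm
Layer 520–360 hPa: Δp = 160 hPa = 16000 Pa, q̄ = 0.00103 kg/kg → 0.00103 × 16000 / 9.8 = 1.68 mm
Layer 360–250 hPa: Δp = 110 hPa = 11000 Pa, q̄ = 0.000871 kg/kg → 0.000871 × 11000 / 9.8 = 0.98 mm
PW = 12.87 + 8.07 + 0.80 + 1.68 + 0.98 = 24.40 ≈ 24.4 mm.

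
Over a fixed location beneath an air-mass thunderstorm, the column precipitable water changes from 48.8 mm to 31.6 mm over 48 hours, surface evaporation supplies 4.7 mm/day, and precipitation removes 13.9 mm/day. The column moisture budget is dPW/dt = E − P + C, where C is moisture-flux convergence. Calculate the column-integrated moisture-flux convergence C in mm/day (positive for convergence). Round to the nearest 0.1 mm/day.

C ≈ 0.6 mm/day

dPW/dt = (31.6 − 48.8) mm / (48/24 day) = -8.600 mm/day.
C = dPW/dt − E + P = (-8.600) − 4.7 + 13.9 = 0.6 mm/day.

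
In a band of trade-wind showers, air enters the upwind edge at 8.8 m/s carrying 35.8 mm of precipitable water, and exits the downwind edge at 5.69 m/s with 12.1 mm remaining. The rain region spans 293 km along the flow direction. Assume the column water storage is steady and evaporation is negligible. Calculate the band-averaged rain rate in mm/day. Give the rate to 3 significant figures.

R ≈ 72.6 mm/day

Column moisture flux per unit crosswind length is F = V × PW.
Inflow: F_in = 8.8 × 35.8 = 315.04 mm·m/s
Outflow: F_out = 5.69 × 12.1 = 68.849 mm·m/s
Steady-state rate R = (F_in − F_out)/L = (315.04 − 68.849) / 293000 m = 8.402e-04 mm/s.
R = 8.402e-04 × 3600 × 24 = 72.6 mm/day.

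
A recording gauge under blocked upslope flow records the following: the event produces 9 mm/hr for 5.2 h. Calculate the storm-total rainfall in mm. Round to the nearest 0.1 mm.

total ≈ 46.8 mm

Total = Σ Rᵢ Δtᵢ = 9 × 5.2
      = 46.8 = 46.8 mm.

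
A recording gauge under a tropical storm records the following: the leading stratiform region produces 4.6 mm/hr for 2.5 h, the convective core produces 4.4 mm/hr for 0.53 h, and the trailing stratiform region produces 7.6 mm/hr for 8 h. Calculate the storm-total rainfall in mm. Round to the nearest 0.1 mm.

total ≈ 74.6 mm

Total = Σ Rᵢ Δtᵢ = 4.6 × 2.5 + 4.4 × 0.53 + 7.6 × 8
      = 11.5 + 2.332 + 60.8 = 74.6 mm.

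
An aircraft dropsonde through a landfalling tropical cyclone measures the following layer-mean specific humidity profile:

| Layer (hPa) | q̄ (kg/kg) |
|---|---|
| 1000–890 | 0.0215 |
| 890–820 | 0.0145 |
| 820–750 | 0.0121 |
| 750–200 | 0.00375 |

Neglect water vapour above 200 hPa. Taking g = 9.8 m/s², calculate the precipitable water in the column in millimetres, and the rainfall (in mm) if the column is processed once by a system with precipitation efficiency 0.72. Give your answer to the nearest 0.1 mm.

PW ≈ 64.2 mm; rainfall ≈ 46.2 mm

Precipitable water is the column-integrated vapour mass per unit area: PW = (1/g) Σ q̄ Δp, with q in kg/kg and Δp in Pa (1 kg/m² of water = 1 mm).
Layer 1000–890 hPa: Δp = 110 hPa = 11000 Pa, q̄ = 0.0215 kg/kg → 0.0215 × 11000 / 9.8 = 24.13 mm
Layer 890–820 hPa: Δp = 70 hPa = 7000 Pa, q̄ = 0.0145 kg/kg → 0.0145 × 7000 / 9.8 = 10.36 mm
Layer 820–750 hPa: Δp = 70 hPa = 7000 Pa, q̄ = 0.0121 kg/kg → 0.0121 × 7000 / 9.8 = 8.64 mm
Layer 750–200 hPa: Δp = 550 hPa = 55000 Pa, q̄ = 0.00375 kg/kg → 0.00375 × 55000 / 9.8 = 21.05 mm
PW = 24.13 + 10.36 + 8.64 + 21.05 = 64.18 ≈ 64.2 mm.
Rainfall = ε × PW = 0.72 × 64.2 = 46.2 mm.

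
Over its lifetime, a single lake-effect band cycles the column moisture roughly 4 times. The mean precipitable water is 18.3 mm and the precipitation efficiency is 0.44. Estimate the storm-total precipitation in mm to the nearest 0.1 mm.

Each cycle deposits ε × PW = 0.44 × 18.3 = 8.052 mm.
Over 4 cycles: 4 × 8.052 = 32.2 mm.

precipitation ≈ 32.2 mm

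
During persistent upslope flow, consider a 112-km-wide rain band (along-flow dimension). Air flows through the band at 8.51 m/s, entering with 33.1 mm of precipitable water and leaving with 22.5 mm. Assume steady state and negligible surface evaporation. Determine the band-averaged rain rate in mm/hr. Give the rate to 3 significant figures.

Column moisture flux per unit crosswind length is F = V × PW.
Inflow: F_in = 8.51 × 33.1 = 281.681 mm·m/s
Outflow: F_out = 8.51 × 22.5 = 191.475 mm·m/s
Steady-state rate R = (F_in − F_out)/L = (281.681 − 191.475) / 112000 m = 8.054e-04 mm/s.
R = 8.054e-04 × 3600 = 2.90 mm/hr.

R ≈ 2.90 mm/hr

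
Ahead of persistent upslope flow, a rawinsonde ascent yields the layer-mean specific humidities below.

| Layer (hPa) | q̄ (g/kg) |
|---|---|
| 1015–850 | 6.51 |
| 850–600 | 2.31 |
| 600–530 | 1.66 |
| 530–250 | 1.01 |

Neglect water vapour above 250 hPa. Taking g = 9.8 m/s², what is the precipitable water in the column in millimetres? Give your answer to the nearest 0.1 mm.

PW ≈ 20.9 mm

Precipitable water is the column-integrated vapour mass per unit area: PW = (1/g) Σ q̄ Δp, with q in kg/kg and Δp in Pa (1 kg/m² of water = 1 mm).
Layer 1015–850 hPa: Δp = 165 hPa = 16500 Pa, q̄ = 0.00651 kg/kg → 0.00651 × 16500 / 9.8 = 10.96 mm
Layer 850–600 hPa: Δp = 250 hPa = 25000 Pa, q̄ = 0.00231 kg/kg → 0.00231 × 25000 / 9.8 = 5.89 mm
Layer 600–530 hPa: Δp = 70 hPa = 7000 Pa, q̄ = 0.00166 kg/kg → 0.00166 × 7000 / 9.8 = 1.19 mm
Layer 530–250 hPa: Δp = 280 hPa = 28000 Pa, q̄ = 0.00101 kg/kg → 0.00101 × 28000 / 9.8 = 2.89 mm
PW = 10.96 + 5.89 + 1.19 + 2.89 = 20.93 ≈ 20.9 mm.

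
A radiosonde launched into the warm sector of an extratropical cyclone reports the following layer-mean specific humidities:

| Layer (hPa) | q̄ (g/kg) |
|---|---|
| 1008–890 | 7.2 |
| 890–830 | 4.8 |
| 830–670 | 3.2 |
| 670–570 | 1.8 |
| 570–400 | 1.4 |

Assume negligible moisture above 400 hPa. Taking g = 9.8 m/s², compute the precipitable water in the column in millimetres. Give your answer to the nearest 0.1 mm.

Precipitable water is the column-integrated vapour mass per unit area: PW = (1/g) Σ q̄ Δp, with q in kg/kg and Δp in Pa (1 kg/m² of water = 1 mm).
Layer 1008–890 hPa: Δp = 118 hPa = 11800 Pa, q̄ = 0.0072 kg/kg → 0.0072 × 11800 / 9.8 = 8.67 mm
Layer 890–830 hPa: Δp = 60 hPa = 6000 Pa, q̄ = 0.0048 kg/kg → 0.0048 × 6000 / 9.8 = 2.94 mm
Layer 830–670 hPa: Δp = 160 hPa = 16000 Pa, q̄ = 0.0032 kg/kg → 0.0032 × 16000 / 9.8 = 5.22 mm
Layer 670–570 hPa: Δp = 100 hPa = 10000 Pa, q̄ = 0.0018 kg/kg → 0.0018 × 10000 / 9.8 = 1.84 mm
Layer 570–400 hPa: Δp = 170 hPa = 17000 Pa, q̄ = 0.0014 kg/kg → 0.0014 × 17000 / 9.8 = 2.43 mm
PW = 8.67 + 2.94 + 5.22 + 1.84 + 2.43 = 21.10 ≈ 21.1 mm.

PW ≈ 21.1 mm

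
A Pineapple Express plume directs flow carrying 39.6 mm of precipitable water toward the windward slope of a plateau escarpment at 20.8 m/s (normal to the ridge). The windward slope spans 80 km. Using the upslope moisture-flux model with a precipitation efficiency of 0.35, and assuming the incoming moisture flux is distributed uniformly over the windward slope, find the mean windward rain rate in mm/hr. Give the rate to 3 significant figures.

R ≈ 13.0 mm/hr

Incoming column moisture flux per unit ridge length: F = V × PW = 20.8 × 39.6 = 823.68 mm·m/s.
Spread over the 80 km slope with efficiency ε = 0.35: R = ε·F/W = 0.35 × 823.68 / 80000 m = 3.604e-03 mm/s.
R = 3.604e-03 × 3600 = 13.0 mm/hr.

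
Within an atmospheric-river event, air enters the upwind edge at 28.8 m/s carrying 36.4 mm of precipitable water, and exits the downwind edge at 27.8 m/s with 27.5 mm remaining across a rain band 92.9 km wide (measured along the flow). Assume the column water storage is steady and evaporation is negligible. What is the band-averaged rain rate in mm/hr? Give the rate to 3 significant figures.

R ≈ 11.0 mm/hr

Column moisture flux per unit crosswind length is F = V × PW.
Inflow: F_in = 28.8 × 36.4 = 1048.32 mm·m/s
Outflow: F_out = 27.8 × 27.5 = 764.5 mm·m/s
Steady-state rate R = (F_in − F_out)/L = (1048.32 − 764.5) / 92900 m = 3.055e-03 mm/s.
R = 3.055e-03 × 3600 = 11.0 mm/hr.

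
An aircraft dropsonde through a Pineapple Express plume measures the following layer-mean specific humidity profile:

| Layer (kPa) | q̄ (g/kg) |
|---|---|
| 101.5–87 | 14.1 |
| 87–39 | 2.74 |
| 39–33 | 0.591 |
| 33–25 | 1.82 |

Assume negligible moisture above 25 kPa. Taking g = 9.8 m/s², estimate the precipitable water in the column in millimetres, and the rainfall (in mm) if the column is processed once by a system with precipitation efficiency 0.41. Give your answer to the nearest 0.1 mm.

Precipitable water is the column-integrated vapour mass per unit area: PW = (1/g) Σ q̄ Δp, with q in kg/kg and Δp in Pa (1 kg/m² of water = 1 mm).
Layer 101.5–87 kPa: Δp = 145 hPa = 14500 Pa, q̄ = 0.0141 kg/kg → 0.0141 × 14500 / 9.8 = 20.86 mm
Layer 87–39 kPa: Δp = 480 hPa = 48000 Pa, q̄ = 0.00274 kg/kg → 0.00274 × 48000 / 9.8 = 13.42 mm
Layer 39–33 kPa: Δp = 60 hPa = 6000 Pa, q̄ = 0.000591 kg/kg → 0.000591 × 6000 / 9.8 = 0.36 mm
Layer 33–25 kPa: Δp = 80 hPa = 8000 Pa, q̄ = 0.00182 kg/kg → 0.00182 × 8000 / 9.8 = 1.49 mm
PW = 20.86 + 13.42 + 0.36 + 1.49 = 36.13 ≈ 36.1 mm.
Rainfall = ε × PW = 0.41 × 36.1 = 14.8 mm.

PW ≈ 36.1 mm; rainfall ≈ 14.8 mm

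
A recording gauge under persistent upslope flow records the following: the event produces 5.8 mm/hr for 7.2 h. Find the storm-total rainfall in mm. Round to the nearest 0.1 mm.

total ≈ 41.8 mm

Total = Σ Rᵢ Δtᵢ = 5.8 × 7.2
      = 41.76 = 41.8 mm.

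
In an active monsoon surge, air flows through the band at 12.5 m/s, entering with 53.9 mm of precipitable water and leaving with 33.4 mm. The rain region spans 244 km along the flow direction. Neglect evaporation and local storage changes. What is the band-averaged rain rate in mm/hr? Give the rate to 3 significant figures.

Column moisture flux per unit crosswind length is F = V × PW.
Inflow: F_in = 12.5 × 53.9 = 673.75 mm·m/s
Outflow: F_out = 12.5 × 33.4 = 417.5 mm·m/s
Steady-state rate R = (F_in − F_out)/L = (673.75 − 417.5) / 244000 m = 1.050e-03 mm/s.
R = 1.050e-03 × 3600 = 3.78 mm/hr.

R ≈ 3.78 mm/hr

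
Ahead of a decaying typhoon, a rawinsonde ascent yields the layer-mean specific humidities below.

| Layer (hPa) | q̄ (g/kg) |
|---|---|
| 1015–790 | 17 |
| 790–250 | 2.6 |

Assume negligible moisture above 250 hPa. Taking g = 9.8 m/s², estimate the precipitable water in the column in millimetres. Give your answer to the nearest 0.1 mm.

PW ≈ 53.4 mm

Precipitable water is the column-integrated vapour mass per unit area: PW = (1/g) Σ q̄ Δp, with q in kg/kg and Δp in Pa (1 kg/m² of water = 1 mm).
Layer 1015–790 hPa: Δp = 225 hPa = 22500 Pa, q̄ = 0.017 kg/kg → 0.017 × 22500 / 9.8 = 39.03 mm
Layer 790–250 hPa: Δp = 540 hPa = 54000 Pa, q̄ = 0.0026 kg/kg → 0.0026 × 54000 / 9.8 = 14.33 mm
PW = 39.03 + 14.33 = 53.36 ≈ 53.4 mm.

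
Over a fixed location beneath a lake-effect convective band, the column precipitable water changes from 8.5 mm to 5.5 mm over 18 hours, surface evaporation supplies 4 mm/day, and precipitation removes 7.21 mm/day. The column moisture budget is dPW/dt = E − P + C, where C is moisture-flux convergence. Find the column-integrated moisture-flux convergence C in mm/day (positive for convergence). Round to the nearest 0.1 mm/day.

dPW/dt = (5.5 − 8.5) mm / (18/24 day) = -4.000 mm/day.
C = dPW/dt − E + P = (-4.000) − 4 + 7.21 = -0.8 mm/day.

C ≈ -0.8 mm/day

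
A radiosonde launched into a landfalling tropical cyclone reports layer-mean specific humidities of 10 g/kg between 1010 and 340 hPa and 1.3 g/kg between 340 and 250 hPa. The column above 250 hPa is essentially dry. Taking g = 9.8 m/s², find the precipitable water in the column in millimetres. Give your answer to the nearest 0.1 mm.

PW ≈ 69.6 mm

Precipitable water is the column-integrated vapour mass per unit area: PW = (1/g) Σ q̄ Δp, with q in kg/kg and Δp in Pa (1 kg/m² of water = 1 mm).
Layer 1010–340 hPa: Δp = 670 hPa = 67000 Pa, q̄ = 0.01 kg/kg → 0.01 × 67000 / 9.8 = 68.37 mm
Layer 340–250 hPa: Δp = 90 hPa = 9000 Pa, q̄ = 0.0013 kg/kg → 0.0013 × 9000 / 9.8 = 1.19 mm
PW = 68.37 + 1.19 = 69.56 ≈ 69.6 mm.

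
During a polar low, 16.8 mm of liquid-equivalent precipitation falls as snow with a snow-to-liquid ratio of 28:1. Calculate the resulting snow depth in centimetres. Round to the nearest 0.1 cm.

Snow depth = liquid × ratio = 16.8 mm × 28 = 470.4 mm = 47.0 cm.

snow depth ≈ 47.0 cm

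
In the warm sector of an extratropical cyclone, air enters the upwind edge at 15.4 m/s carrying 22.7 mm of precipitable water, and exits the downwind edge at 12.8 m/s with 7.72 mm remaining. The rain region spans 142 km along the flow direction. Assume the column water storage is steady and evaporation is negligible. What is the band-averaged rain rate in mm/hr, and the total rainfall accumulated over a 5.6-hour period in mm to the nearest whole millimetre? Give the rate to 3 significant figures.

Column moisture flux per unit crosswind length is F = V × PW.
Inflow: F_in = 15.4 × 22.7 = 349.58 mm·m/s
Outflow: F_out = 12.8 × 7.72 = 98.816 mm·m/s
Steady-state rate R = (F_in − F_out)/L = (349.58 − 98.816) / 142000 m = 1.766e-03 mm/s.
R = 1.766e-03 × 3600 = 6.36 mm/hr.
Over 5.6 h: total = 6.36 × 5.6 = 35.616 ≈ 36 mm.

R ≈ 6.36 mm/hr; total ≈ 36 mm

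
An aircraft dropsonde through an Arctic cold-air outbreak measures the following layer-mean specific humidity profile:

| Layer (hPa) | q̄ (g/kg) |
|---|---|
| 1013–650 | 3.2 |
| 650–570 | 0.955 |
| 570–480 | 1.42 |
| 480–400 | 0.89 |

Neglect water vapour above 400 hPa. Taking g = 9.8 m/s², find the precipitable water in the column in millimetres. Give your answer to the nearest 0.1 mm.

Precipitable water is the column-integrated vapour mass per unit area: PW = (1/g) Σ q̄ Δp, with q in kg/kg and Δp in Pa (1 kg/m² of water = 1 mm).
Layer 1013–650 hPa: Δp = 363 hPa = 36300 Pa, q̄ = 0.0032 kg/kg → 0.0032 × 36300 / 9.8 = 11.85 mm
Layer 650–570 hPa: Δp = 80 hPa = 8000 Pa, q̄ = 0.000955 kg/kg → 0.000955 × 8000 / 9.8 = 0.78 mm
Layer 570–480 hPa: Δp = 90 hPa = 9000 Pa, q̄ = 0.00142 kg/kg → 0.00142 × 9000 / 9.8 = 1.30 mm
Layer 480–400 hPa: Δp = 80 hPa = 8000 Pa, q̄ = 0.00089 kg/kg → 0.00089 × 8000 / 9.8 = 0.73 mm
PW = 11.85 + 0.78 + 1.30 + 0.73 = 14.66 ≈ 14.7 mm.

PW ≈ 14.7 mm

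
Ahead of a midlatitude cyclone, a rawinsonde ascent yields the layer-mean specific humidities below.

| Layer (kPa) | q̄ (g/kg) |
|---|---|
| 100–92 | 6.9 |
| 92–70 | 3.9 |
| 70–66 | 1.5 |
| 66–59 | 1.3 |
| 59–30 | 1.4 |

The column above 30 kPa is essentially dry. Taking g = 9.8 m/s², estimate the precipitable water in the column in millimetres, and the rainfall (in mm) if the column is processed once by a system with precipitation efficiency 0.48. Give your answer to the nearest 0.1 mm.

Precipitable water is the column-integrated vapour mass per unit area: PW = (1/g) Σ q̄ Δp, with q in kg/kg and Δp in Pa (1 kg/m² of water = 1 mm).
Layer 100–92 kPa: Δp = 80 hPa = 8000 Pa, q̄ = 0.0069 kg/kg → 0.0069 × 8000 / 9.8 = 5.63 mm
Layer 92–70 kPa: Δp = 220 hPa = 22000 Pa, q̄ = 0.0039 kg/kg → 0.0039 × 22000 / 9.8 = 8.76 mm
Layer 70–66 kPa: Δp = 40 hPa = 4000 Pa, q̄ = 0.0015 kg/kg → 0.0015 × 4000 / 9.8 = 0.61 mm
Layer 66–59 kPa: Δp = 70 hPa = 7000 Pa, q̄ = 0.0013 kg/kg → 0.0013 × 7000 / 9.8 = 0.93 mm
Layer 59–30 kPa: Δp = 290 hPa = 29000 Pa, q̄ = 0.0014 kg/kg → 0.0014 × 29000 / 9.8 = 4.14 mm
PW = 5.63 + 8.76 + 0.61 + 0.93 + 4.14 = 20.07 ≈ 20.1 mm.
Rainfall = ε × PW = 0.48 × 20.1 = 9.6 mm.

PW ≈ 20.1 mm; rainfall ≈ 9.6 mm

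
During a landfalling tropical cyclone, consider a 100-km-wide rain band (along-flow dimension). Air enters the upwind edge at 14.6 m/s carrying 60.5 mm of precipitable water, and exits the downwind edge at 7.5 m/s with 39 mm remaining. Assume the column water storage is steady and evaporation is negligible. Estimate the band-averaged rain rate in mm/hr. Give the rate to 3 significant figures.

R ≈ 21.3 mm/hr

Column moisture flux per unit crosswind length is F = V × PW.
Inflow: F_in = 14.6 × 60.5 = 883.3 mm·m/s
Outflow: F_out = 7.5 × 39 = 292.5 mm·m/s
Steady-state rate R = (F_in − F_out)/L = (883.3 − 292.5) / 100000 m = 5.908e-03 mm/s.
R = 5.908e-03 × 3600 = 21.3 mm/hr.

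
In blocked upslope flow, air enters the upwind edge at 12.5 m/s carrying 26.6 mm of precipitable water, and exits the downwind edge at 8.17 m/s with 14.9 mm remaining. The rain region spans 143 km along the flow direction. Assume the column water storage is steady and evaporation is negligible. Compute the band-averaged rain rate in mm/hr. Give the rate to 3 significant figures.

Column moisture flux per unit crosswind length is F = V × PW.
Inflow: F_in = 12.5 × 26.6 = 332.5 mm·m/s
Outflow: F_out = 8.17 × 14.9 = 121.733 mm·m/s
Steady-state rate R = (F_in − F_out)/L = (332.5 − 121.733) / 143000 m = 1.474e-03 mm/s.
R = 1.474e-03 × 3600 = 5.31 mm/hr.

R ≈ 5.31 mm/hr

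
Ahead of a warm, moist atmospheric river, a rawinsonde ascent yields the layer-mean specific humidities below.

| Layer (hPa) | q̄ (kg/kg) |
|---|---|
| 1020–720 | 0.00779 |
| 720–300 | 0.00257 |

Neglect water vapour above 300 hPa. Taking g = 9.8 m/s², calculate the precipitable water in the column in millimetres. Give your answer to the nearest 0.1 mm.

PW ≈ 34.9 mm

Precipitable water is the column-integrated vapour mass per unit area: PW = (1/g) Σ q̄ Δp, with q in kg/kg and Δp in Pa (1 kg/m² of water = 1 mm).
Layer 1020–720 hPa: Δp = 300 hPa = 30000 Pa, q̄ = 0.00779 kg/kg → 0.00779 × 30000 / 9.8 = 23.85 mm
Layer 720–300 hPa: Δp = 420 hPa = 42000 Pa, q̄ = 0.00257 kg/kg → 0.00257 × 42000 / 9.8 = 11.01 mm
PW = 23.85 + 11.01 = 34.86 ≈ 34.9 mm.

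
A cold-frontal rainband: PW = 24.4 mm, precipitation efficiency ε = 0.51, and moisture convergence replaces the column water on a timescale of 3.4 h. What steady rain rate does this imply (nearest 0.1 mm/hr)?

Each overturning extracts ε × PW = 0.51 × 24.4 = 12.444 mm.
Rate = ε·PW / τ = 12.444 / 3.4 h = 3.7 mm/hr.

R ≈ 3.7 mm/hr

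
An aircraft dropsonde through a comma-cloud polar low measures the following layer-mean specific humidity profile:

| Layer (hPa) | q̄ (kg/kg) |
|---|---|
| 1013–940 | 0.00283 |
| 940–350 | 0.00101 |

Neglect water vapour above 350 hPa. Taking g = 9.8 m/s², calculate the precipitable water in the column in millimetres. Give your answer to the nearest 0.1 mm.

PW ≈ 8.2 mm

Precipitable water is the column-integrated vapour mass per unit area: PW = (1/g) Σ q̄ Δp, with q in kg/kg and Δp in Pa (1 kg/m² of water = 1 mm).
Layer 1013–940 hPa: Δp = 73 hPa = 7300 Pa, q̄ = 0.00283 kg/kg → 0.00283 × 7300 / 9.8 = 2.11 mm
Layer 940–350 hPa: Δp = 590 hPa = 59000 Pa, q̄ = 0.00101 kg/kg → 0.00101 × 59000 / 9.8 = 6.08 mm
PW = 2.11 + 6.08 = 8.19 ≈ 8.2 mm.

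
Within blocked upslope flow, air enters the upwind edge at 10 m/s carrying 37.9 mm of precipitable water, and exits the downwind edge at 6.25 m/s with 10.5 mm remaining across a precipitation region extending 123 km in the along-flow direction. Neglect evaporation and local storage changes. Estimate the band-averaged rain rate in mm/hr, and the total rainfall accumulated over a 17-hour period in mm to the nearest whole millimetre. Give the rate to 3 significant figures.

R ≈ 9.17 mm/hr; total ≈ 156 mm

Column moisture flux per unit crosswind length is F = V × PW.
Inflow: F_in = 10 × 37.9 = 379 mm·m/s
Outflow: F_out = 6.25 × 10.5 = 65.625 mm·m/s
Steady-state rate R = (F_in − F_out)/L = (379 − 65.625) / 123000 m = 2.548e-03 mm/s.
R = 2.548e-03 × 3600 = 9.17 mm/hr.
Over 17 h: total = 9.17 × 17 = 155.89 ≈ 156 mm.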